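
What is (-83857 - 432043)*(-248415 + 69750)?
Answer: 92173273500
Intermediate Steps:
(-83857 - 432043)*(-248415 + 69750) = -515900*(-178665) = 92173273500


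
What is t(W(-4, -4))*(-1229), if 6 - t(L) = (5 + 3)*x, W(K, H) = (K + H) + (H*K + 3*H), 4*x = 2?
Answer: -2458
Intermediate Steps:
x = ½ (x = (¼)*2 = ½ ≈ 0.50000)
W(K, H) = K + 4*H + H*K (W(K, H) = (H + K) + (3*H + H*K) = K + 4*H + H*K)
t(L) = 2 (t(L) = 6 - (5 + 3)/2 = 6 - 8/2 = 6 - 1*4 = 6 - 4 = 2)
t(W(-4, -4))*(-1229) = 2*(-1229) = -2458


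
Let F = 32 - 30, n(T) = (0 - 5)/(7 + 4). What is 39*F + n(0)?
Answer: 853/11 ≈ 77.545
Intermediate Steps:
n(T) = -5/11
F = 2
39*F + n(0) = 39*2 - 5/11 = 78 - 5/11 = 853/11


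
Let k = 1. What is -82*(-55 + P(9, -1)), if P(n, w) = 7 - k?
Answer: 4018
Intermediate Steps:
P(n, w) = 6 (P(n, w) = 7 - 1*1 = 7 - 1 = 6)
-82*(-55 + P(9, -1)) = -82*(-55 + 6) = -82*(-49) = 4018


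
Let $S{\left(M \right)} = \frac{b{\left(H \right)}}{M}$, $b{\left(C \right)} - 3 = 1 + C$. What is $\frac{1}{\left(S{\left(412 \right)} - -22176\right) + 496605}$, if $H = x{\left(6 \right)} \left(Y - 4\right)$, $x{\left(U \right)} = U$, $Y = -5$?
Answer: $\frac{206}{106868861} \approx 1.9276 \cdot 10^{-6}$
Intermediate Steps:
$H = -54$ ($H = 6 \left(-5 - 4\right) = 6 \left(-9\right) = -54$)
$b{\left(C \right)} = 4 + C$ ($b{\left(C \right)} = 3 + \left(1 + C\right) = 4 + C$)
$S{\left(M \right)} = - \frac{50}{M}$ ($S{\left(M \right)} = \frac{4 - 54}{M} = - \frac{50}{M}$)
$\frac{1}{\left(S{\left(412 \right)} - -22176\right) + 496605} = \frac{1}{\left(- \frac{50}{412} - -22176\right) + 496605} = \frac{1}{\left(\left(-50\right) \frac{1}{412} + 22176\right) + 496605} = \frac{1}{\left(- \frac{25}{206} + 22176\right) + 496605} = \frac{1}{\frac{4568231}{206} + 496605} = \frac{1}{\frac{106868861}{206}} = \frac{206}{106868861}$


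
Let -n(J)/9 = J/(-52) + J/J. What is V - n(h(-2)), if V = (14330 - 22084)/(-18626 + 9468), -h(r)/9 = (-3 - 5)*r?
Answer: 2069740/59527 ≈ 34.770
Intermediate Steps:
h(r) = 72*r (h(r) = -9*(-3 - 5)*r = -(-72)*r = 72*r)
n(J) = -9 + 9*J/52 (n(J) = -9*(J/(-52) + J/J) = -9*(J*(-1/52) + 1) = -9*(-J/52 + 1) = -9*(1 - J/52) = -9 + 9*J/52)
V = 3877/4579 (V = -7754/(-9158) = -7754*(-1/9158) = 3877/4579 ≈ 0.84669)
V - n(h(-2)) = 3877/4579 - (-9 + 9*(72*(-2))/52) = 3877/4579 - (-9 + (9/52)*(-144)) = 3877/4579 - (-9 - 324/13) = 3877/4579 - 1*(-441/13) = 3877/4579 + 441/13 = 2069740/59527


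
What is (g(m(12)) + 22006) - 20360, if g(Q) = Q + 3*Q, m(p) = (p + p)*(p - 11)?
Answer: 1742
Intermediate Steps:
m(p) = 2*p*(-11 + p) (m(p) = (2*p)*(-11 + p) = 2*p*(-11 + p))
g(Q) = 4*Q
(g(m(12)) + 22006) - 20360 = (4*(2*12*(-11 + 12)) + 22006) - 20360 = (4*(2*12*1) + 22006) - 20360 = (4*24 + 22006) - 20360 = (96 + 22006) - 20360 = 22102 - 20360 = 1742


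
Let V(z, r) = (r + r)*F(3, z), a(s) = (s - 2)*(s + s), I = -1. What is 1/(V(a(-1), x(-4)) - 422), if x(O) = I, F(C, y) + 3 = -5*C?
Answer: -1/386 ≈ -0.0025907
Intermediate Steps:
F(C, y) = -3 - 5*C
a(s) = 2*s*(-2 + s) (a(s) = (-2 + s)*(2*s) = 2*s*(-2 + s))
x(O) = -1
V(z, r) = -36*r (V(z, r) = (r + r)*(-3 - 5*3) = (2*r)*(-3 - 15) = (2*r)*(-18) = -36*r)
1/(V(a(-1), x(-4)) - 422) = 1/(-36*(-1) - 422) = 1/(36 - 422) = 1/(-386) = -1/386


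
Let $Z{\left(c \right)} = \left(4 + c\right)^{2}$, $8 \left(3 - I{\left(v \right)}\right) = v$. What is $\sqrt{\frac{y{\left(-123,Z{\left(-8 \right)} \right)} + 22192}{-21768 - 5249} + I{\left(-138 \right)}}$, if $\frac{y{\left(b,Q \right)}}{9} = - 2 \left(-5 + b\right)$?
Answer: $\frac{\sqrt{56476147681}}{54034} \approx 4.3981$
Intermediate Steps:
$I{\left(v \right)} = 3 - \frac{v}{8}$
$y{\left(b,Q \right)} = 90 - 18 b$ ($y{\left(b,Q \right)} = 9 \left(- 2 \left(-5 + b\right)\right) = 9 \left(10 - 2 b\right) = 90 - 18 b$)
$\sqrt{\frac{y{\left(-123,Z{\left(-8 \right)} \right)} + 22192}{-21768 - 5249} + I{\left(-138 \right)}} = \sqrt{\frac{\left(90 - -2214\right) + 22192}{-21768 - 5249} + \left(3 - - \frac{69}{4}\right)} = \sqrt{\frac{\left(90 + 2214\right) + 22192}{-27017} + \left(3 + \frac{69}{4}\right)} = \sqrt{\left(2304 + 22192\right) \left(- \frac{1}{27017}\right) + \frac{81}{4}} = \sqrt{24496 \left(- \frac{1}{27017}\right) + \frac{81}{4}} = \sqrt{- \frac{24496}{27017} + \frac{81}{4}} = \sqrt{\frac{2090393}{108068}} = \frac{\sqrt{56476147681}}{54034}$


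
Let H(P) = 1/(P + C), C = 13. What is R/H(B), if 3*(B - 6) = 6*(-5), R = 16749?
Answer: 150741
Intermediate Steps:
B = -4 (B = 6 + (6*(-5))/3 = 6 + (1/3)*(-30) = 6 - 10 = -4)
H(P) = 1/(13 + P) (H(P) = 1/(P + 13) = 1/(13 + P))
R/H(B) = 16749/(1/(13 - 4)) = 16749/(1/9) = 16749*9 = 150741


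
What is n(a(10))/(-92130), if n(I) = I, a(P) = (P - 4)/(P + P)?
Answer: -1/307100 ≈ -3.2563e-6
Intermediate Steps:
a(P) = (-4 + P)/(2*P) (a(P) = (-4 + P)/((2*P)) = (-4 + P)*(1/(2*P)) = (-4 + P)/(2*P))
n(a(10))/(-92130) = ((½)*(-4 + 10)/10)/(-92130) = ((½)*(⅒)*6)*(-1/92130) = (3/10)*(-1/92130) = -1/307100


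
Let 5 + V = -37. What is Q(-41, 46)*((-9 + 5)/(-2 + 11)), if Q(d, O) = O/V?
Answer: 92/189 ≈ 0.48677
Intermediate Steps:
V = -42 (V = -5 - 37 = -42)
Q(d, O) = -O/42 (Q(d, O) = O/(-42) = O*(-1/42) = -O/42)
Q(-41, 46)*((-9 + 5)/(-2 + 11)) = (-1/42*46)*((-9 + 5)/(-2 + 11)) = -(-92)/(21*9) = -23/21*(-4/9) = 92/189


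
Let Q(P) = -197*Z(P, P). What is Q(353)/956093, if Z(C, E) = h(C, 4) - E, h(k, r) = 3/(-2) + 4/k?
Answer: 49302993/675001658 ≈ 0.073041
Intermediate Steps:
h(k, r) = -3/2 + 4/k (h(k, r) = 3*(-½) + 4/k = -3/2 + 4/k)
Z(C, E) = -3/2 - E + 4/C (Z(C, E) = (-3/2 + 4/C) - E = -3/2 - E + 4/C)
Q(P) = 591/2 - 788/P + 197*P (Q(P) = -197*(-3/2 - P + 4/P) = 591/2 - 788/P + 197*P)
Q(353)/956093 = (591/2 - 788/353 + 197*353)/956093 = (591/2 - 788*1/353 + 69541)*(1/956093) = (591/2 - 788/353 + 69541)*(1/956093) = (49302993/706)*(1/956093) = 49302993/675001658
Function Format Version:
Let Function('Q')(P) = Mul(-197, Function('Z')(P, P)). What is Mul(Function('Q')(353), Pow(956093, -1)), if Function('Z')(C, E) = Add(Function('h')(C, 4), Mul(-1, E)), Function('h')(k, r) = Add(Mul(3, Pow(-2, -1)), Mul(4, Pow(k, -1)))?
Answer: Rational(49302993, 675001658) ≈ 0.073041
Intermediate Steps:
Function('h')(k, r) = Add(Rational(-3, 2), Mul(4, Pow(k, -1))) (Function('h')(k, r) = Add(Mul(3, Rational(-1, 2)), Mul(4, Pow(k, -1))) = Add(Rational(-3, 2), Mul(4, Pow(k, -1))))
Function('Z')(C, E) = Add(Rational(-3, 2), Mul(-1, E), Mul(4, Pow(C, -1))) (Function('Z')(C, E) = Add(Add(Rational(-3, 2), Mul(4, Pow(C, -1))), Mul(-1, E)) = Add(Rational(-3, 2), Mul(-1, E), Mul(4, Pow(C, -1))))
Function('Q')(P) = Add(Rational(591, 2), Mul(-788, Pow(P, -1)), Mul(197, P)) (Function('Q')(P) = Mul(-197, Add(Rational(-3, 2), Mul(-1, P), Mul(4, Pow(P, -1)))) = Add(Rational(591, 2), Mul(-788, Pow(P, -1)), Mul(197, P)))
Mul(Function('Q')(353), Pow(956093, -1)) = Mul(Add(Rational(591, 2), Mul(-788, Pow(353, -1)), Mul(197, 353)), Pow(956093, -1)) = Mul(Add(Rational(591, 2), Mul(-788, Rational(1, 353)), 69541), Rational(1, 956093)) = Mul(Add(Rational(591, 2), Rational(-788, 353), 69541), Rational(1, 956093)) = Mul(Rational(49302993, 706), Rational(1, 956093)) = Rational(49302993, 675001658)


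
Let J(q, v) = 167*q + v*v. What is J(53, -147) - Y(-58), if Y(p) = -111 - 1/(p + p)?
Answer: 3546235/116 ≈ 30571.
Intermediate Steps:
J(q, v) = v**2 + 167*q (J(q, v) = 167*q + v**2 = v**2 + 167*q)
Y(p) = -111 - 1/(2*p)
J(53, -147) - Y(-58) = ((-147)**2 + 167*53) - (-111 - 1/2/(-58)) = (21609 + 8851) - (-111 - 1/2*(-1/58)) = 30460 - (-111 + 1/116) = 30460 - 1*(-12875/116) = 30460 + 12875/116 = 3546235/116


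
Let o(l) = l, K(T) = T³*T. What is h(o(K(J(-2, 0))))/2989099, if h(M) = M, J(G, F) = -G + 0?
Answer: 16/2989099 ≈ 5.3528e-6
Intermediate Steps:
J(G, F) = -G
K(T) = T⁴
h(o(K(J(-2, 0))))/2989099 = (-1*(-2))⁴/2989099 = 2⁴*(1/2989099) = 16*(1/2989099) = 16/2989099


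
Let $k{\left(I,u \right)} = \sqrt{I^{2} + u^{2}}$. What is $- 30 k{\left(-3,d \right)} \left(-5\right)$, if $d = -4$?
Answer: $750$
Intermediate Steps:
$- 30 k{\left(-3,d \right)} \left(-5\right) = - 30 \sqrt{\left(-3\right)^{2} + \left(-4\right)^{2}} \left(-5\right) = - 30 \sqrt{9 + 16} \left(-5\right) = - 30 \sqrt{25} \left(-5\right) = \left(-30\right) 5 \left(-5\right) = \left(-150\right) \left(-5\right) = 750$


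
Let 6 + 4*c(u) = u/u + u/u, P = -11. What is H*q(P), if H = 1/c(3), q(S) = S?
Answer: 11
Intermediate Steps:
c(u) = -1 (c(u) = -3/2 + (u/u + u/u)/4 = -3/2 + (1 + 1)/4 = -3/2 + (¼)*2 = -3/2 + ½ = -1)
H = -1 (H = 1/(-1) = -1)
H*q(P) = -1*(-11) = 11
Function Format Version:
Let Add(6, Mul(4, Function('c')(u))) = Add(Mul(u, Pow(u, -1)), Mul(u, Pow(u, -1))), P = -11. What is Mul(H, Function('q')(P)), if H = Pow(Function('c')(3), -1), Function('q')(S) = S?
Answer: 11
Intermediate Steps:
Function('c')(u) = -1 (Function('c')(u) = Add(Rational(-3, 2), Mul(Rational(1, 4), Add(Mul(u, Pow(u, -1)), Mul(u, Pow(u, -1))))) = Add(Rational(-3, 2), Mul(Rational(1, 4), Add(1, 1))) = Add(Rational(-3, 2), Mul(Rational(1, 4), 2)) = Add(Rational(-3, 2), Rational(1, 2)) = -1)
H = -1 (H = Pow(-1, -1) = -1)
Mul(H, Function('q')(P)) = Mul(-1, -11) = 11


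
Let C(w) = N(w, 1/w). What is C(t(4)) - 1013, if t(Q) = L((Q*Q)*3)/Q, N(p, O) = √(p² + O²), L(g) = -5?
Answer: -1013 + √881/20 ≈ -1011.5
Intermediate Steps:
N(p, O) = √(O² + p²)
t(Q) = -5/Q
C(w) = √(w⁻² + w²) (C(w) = √((1/w)² + w²) = √(w⁻² + w²))
C(t(4)) - 1013 = √((1 + (-5/4)⁴)/(-5/4)²) - 1013 = √(16*(1 + 625/256)/25) - 1013 = √((16/25)*(881/256)) - 1013 = √(881/400) - 1013 = √881/20 - 1013 = -1013 + √881/20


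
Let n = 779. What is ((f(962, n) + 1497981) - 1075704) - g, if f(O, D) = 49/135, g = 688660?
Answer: -35961656/135 ≈ -2.6638e+5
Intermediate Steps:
f(O, D) = 49/135 (f(O, D) = 49*(1/135) = 49/135)
((f(962, n) + 1497981) - 1075704) - g = ((49/135 + 1497981) - 1075704) - 1*688660 = (202227484/135 - 1075704) - 688660 = 57007444/135 - 688660 = -35961656/135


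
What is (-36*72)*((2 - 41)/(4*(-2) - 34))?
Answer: -16848/7 ≈ -2406.9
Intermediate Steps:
(-36*72)*((2 - 41)/(4*(-2) - 34)) = -(-101088)/(-8 - 34) = -(-101088)/(-42) = -(-101088)*(-1)/42 = -2592*13/14 = -16848/7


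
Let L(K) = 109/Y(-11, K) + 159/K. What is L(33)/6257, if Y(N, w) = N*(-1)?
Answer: 162/68827 ≈ 0.0023537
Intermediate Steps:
Y(N, w) = -N
L(K) = 109/11 + 159/K (L(K) = 109/((-1*(-11))) + 159/K = 109/11 + 159/K)
L(33)/6257 = (109/11 + 159/33)/6257 = (109/11 + 159*(1/33))*(1/6257) = (109/11 + 53/11)*(1/6257) = (162/11)*(1/6257) = 162/68827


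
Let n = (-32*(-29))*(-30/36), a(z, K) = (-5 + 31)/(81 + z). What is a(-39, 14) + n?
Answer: -5409/7 ≈ -772.71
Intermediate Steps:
a(z, K) = 26/(81 + z)
n = -2320/3 (n = 928*(-30*1/36) = 928*(-5/6) = -2320/3 ≈ -773.33)
a(-39, 14) + n = 26/(81 - 39) - 2320/3 = 26/42 - 2320/3 = 26*(1/42) - 2320/3 = 13/21 - 2320/3 = -5409/7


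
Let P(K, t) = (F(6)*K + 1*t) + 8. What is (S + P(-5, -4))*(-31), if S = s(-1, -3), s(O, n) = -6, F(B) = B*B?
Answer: 5642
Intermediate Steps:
F(B) = B²
S = -6
P(K, t) = 8 + t + 36*K (P(K, t) = (6²*K + 1*t) + 8 = (36*K + t) + 8 = (t + 36*K) + 8 = 8 + t + 36*K)
(S + P(-5, -4))*(-31) = (-6 + (8 - 4 + 36*(-5)))*(-31) = (-6 + (8 - 4 - 180))*(-31) = (-6 - 176)*(-31) = -182*(-31) = 5642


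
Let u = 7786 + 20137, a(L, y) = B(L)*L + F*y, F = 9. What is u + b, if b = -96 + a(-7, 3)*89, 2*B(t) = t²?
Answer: 29933/2 ≈ 14967.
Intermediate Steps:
B(t) = t²/2
a(L, y) = L³/2 + 9*y (a(L, y) = (L²/2)*L + 9*y = L³/2 + 9*y)
u = 27923
b = -25913/2 (b = -96 + ((½)*(-7)³ + 9*3)*89 = -96 + ((½)*(-343) + 27)*89 = -96 + (-343/2 + 27)*89 = -96 - 289/2*89 = -96 - 25721/2 = -25913/2 ≈ -12957.)
u + b = 27923 - 25913/2 = 29933/2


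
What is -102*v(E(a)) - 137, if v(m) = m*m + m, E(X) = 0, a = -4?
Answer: -137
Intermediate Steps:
v(m) = m + m² (v(m) = m² + m = m + m²)
-102*v(E(a)) - 137 = -0*(1 + 0) - 137 = -0 - 137 = -102*0 - 137 = 0 - 137 = -137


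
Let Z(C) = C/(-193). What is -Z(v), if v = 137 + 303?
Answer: 440/193 ≈ 2.2798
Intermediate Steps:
v = 440
Z(C) = -C/193 (Z(C) = C*(-1/193) = -C/193)
-Z(v) = -(-1)*440/193 = -1*(-440/193) = 440/193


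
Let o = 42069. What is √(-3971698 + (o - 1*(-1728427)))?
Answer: 3*I*√244578 ≈ 1483.6*I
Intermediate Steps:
√(-3971698 + (o - 1*(-1728427))) = √(-3971698 + (42069 - 1*(-1728427))) = √(-3971698 + (42069 + 1728427)) = √(-3971698 + 1770496) = √(-2201202) = 3*I*√244578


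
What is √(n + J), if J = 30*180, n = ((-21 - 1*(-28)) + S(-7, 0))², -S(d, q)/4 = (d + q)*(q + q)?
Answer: √5449 ≈ 73.817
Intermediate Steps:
S(d, q) = -8*q*(d + q) (S(d, q) = -4*(d + q)*(q + q) = -4*(d + q)*2*q = -8*q*(d + q))
n = 49 (n = ((-21 - 1*(-28)) - 8*0*(-7 + 0))² = ((-21 + 28) - 8*0*(-7))² = (7 + 0)² = 7² = 49)
J = 5400
√(n + J) = √(49 + 5400) = √5449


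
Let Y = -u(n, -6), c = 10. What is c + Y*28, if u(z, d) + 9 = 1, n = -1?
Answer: 234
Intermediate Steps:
u(z, d) = -8 (u(z, d) = -9 + 1 = -8)
Y = 8 (Y = -1*(-8) = 8)
c + Y*28 = 10 + 8*28 = 10 + 224 = 234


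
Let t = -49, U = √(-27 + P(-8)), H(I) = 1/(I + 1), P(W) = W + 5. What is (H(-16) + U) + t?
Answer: -736/15 + I*√30 ≈ -49.067 + 5.4772*I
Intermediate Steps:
P(W) = 5 + W
H(I) = 1/(1 + I)
U = I*√30 (U = √(-27 + (5 - 8)) = √(-27 - 3) = √(-30) = I*√30 ≈ 5.4772*I)
(H(-16) + U) + t = (1/(1 - 16) + I*√30) - 49 = (1/(-15) + I*√30) - 49 = (-1/15 + I*√30) - 49 = -736/15 + I*√30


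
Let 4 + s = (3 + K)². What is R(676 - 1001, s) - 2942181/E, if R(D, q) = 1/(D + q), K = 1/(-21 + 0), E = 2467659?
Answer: -138885530988/116181498485 ≈ -1.1954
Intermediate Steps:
K = -1/21 (K = 1/(-21) = -1/21 ≈ -0.047619)
s = 2080/441 (s = -4 + (3 - 1/21)² = -4 + (62/21)² = -4 + 3844/441 = 2080/441 ≈ 4.7166)
R(676 - 1001, s) - 2942181/E = 1/((676 - 1001) + 2080/441) - 2942181/2467659 = 1/(-325 + 2080/441) - 2942181*1/2467659 = 1/(-141245/441) - 980727/822553 = -441/141245 - 980727/822553 = -138885530988/116181498485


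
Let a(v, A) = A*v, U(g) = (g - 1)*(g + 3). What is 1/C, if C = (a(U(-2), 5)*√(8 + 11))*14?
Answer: -√19/3990 ≈ -0.0010925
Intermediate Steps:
U(g) = (-1 + g)*(3 + g)
C = -210*√19 (C = ((5*(-3 + (-2)² + 2*(-2)))*√(8 + 11))*14 = ((5*(-3 + 4 - 4))*√19)*14 = ((5*(-3))*√19)*14 = -15*√19*14 = -210*√19 ≈ -915.37)
1/C = 1/(-210*√19) = -√19/3990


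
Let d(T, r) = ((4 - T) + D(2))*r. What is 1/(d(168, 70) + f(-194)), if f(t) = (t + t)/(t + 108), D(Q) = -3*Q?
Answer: -43/511506 ≈ -8.4065e-5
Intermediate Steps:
d(T, r) = r*(-2 - T) (d(T, r) = ((4 - T) - 3*2)*r = ((4 - T) - 6)*r = (-2 - T)*r = r*(-2 - T))
f(t) = 2*t/(108 + t) (f(t) = (2*t)/(108 + t) = 2*t/(108 + t))
1/(d(168, 70) + f(-194)) = 1/(-1*70*(2 + 168) + 2*(-194)/(108 - 194)) = 1/(-1*70*170 + 2*(-194)/(-86)) = 1/(-11900 + 2*(-194)*(-1/86)) = 1/(-11900 + 194/43) = 1/(-511506/43) = -43/511506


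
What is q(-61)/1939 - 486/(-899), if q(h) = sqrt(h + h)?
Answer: 486/899 + I*sqrt(122)/1939 ≈ 0.5406 + 0.0056964*I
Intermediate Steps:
q(h) = sqrt(2)*sqrt(h) (q(h) = sqrt(2*h) = sqrt(2)*sqrt(h))
q(-61)/1939 - 486/(-899) = (sqrt(2)*sqrt(-61))/1939 - 486/(-899) = (sqrt(2)*(I*sqrt(61)))*(1/1939) - 486*(-1/899) = (I*sqrt(122))*(1/1939) + 486/899 = I*sqrt(122)/1939 + 486/899 = 486/899 + I*sqrt(122)/1939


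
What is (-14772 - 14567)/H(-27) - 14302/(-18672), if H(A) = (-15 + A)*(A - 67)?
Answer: -20473063/3071544 ≈ -6.6654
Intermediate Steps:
H(A) = (-67 + A)*(-15 + A) (H(A) = (-15 + A)*(-67 + A) = (-67 + A)*(-15 + A))
(-14772 - 14567)/H(-27) - 14302/(-18672) = (-14772 - 14567)/(1005 + (-27)² - 82*(-27)) - 14302/(-18672) = -29339/(1005 + 729 + 2214) - 14302*(-1/18672) = -29339/3948 + 7151/9336 = -20473063/3071544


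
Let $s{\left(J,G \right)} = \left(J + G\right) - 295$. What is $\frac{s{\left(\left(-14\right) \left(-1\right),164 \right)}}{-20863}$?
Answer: $\frac{117}{20863} \approx 0.005608$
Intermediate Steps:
$s{\left(J,G \right)} = -295 + G + J$ ($s{\left(J,G \right)} = \left(G + J\right) - 295 = -295 + G + J$)
$\frac{s{\left(\left(-14\right) \left(-1\right),164 \right)}}{-20863} = \frac{-295 + 164 - -14}{-20863} = \left(-295 + 164 + 14\right) \left(- \frac{1}{20863}\right) = \left(-117\right) \left(- \frac{1}{20863}\right) = \frac{117}{20863}$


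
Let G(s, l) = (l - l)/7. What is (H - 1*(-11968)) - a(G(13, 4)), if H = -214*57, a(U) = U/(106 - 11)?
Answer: -230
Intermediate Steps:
G(s, l) = 0 (G(s, l) = 0*(⅐) = 0)
a(U) = U/95
H = -12198
(H - 1*(-11968)) - a(G(13, 4)) = (-12198 - 1*(-11968)) - 0/95 = (-12198 + 11968) - 1*0 = -230 + 0 = -230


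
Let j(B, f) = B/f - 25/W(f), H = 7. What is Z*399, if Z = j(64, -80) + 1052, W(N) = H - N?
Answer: 60800551/145 ≈ 4.1931e+5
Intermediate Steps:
W(N) = 7 - N
j(B, f) = -25/(7 - f) + B/f (j(B, f) = B/f - 25/(7 - f) = -25/(7 - f) + B/f)
Z = 457147/435 (Z = (25/(-7 - 80) + 64/(-80)) + 1052 = (25/(-87) + 64*(-1/80)) + 1052 = (25*(-1/87) - ⅘) + 1052 = (-25/87 - ⅘) + 1052 = -473/435 + 1052 = 457147/435 ≈ 1050.9)
Z*399 = (457147/435)*399 = 60800551/145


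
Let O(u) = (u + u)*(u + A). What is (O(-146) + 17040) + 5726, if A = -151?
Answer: 109490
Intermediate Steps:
O(u) = 2*u*(-151 + u) (O(u) = (u + u)*(u - 151) = (2*u)*(-151 + u) = 2*u*(-151 + u))
(O(-146) + 17040) + 5726 = (2*(-146)*(-151 - 146) + 17040) + 5726 = (2*(-146)*(-297) + 17040) + 5726 = (86724 + 17040) + 5726 = 103764 + 5726 = 109490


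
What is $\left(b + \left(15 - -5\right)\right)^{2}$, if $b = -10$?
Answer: $100$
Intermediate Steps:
$\left(b + \left(15 - -5\right)\right)^{2} = \left(-10 + \left(15 - -5\right)\right)^{2} = \left(-10 + \left(15 + 5\right)\right)^{2} = \left(-10 + 20\right)^{2} = 10^{2} = 100$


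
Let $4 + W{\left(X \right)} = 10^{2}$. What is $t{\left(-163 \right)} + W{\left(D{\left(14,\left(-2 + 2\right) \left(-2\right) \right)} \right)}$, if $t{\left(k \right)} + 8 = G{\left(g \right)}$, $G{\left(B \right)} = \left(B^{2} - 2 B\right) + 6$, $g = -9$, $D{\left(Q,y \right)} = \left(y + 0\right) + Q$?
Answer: $193$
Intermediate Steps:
$D{\left(Q,y \right)} = Q + y$ ($D{\left(Q,y \right)} = y + Q = Q + y$)
$W{\left(X \right)} = 96$ ($W{\left(X \right)} = -4 + 10^{2} = -4 + 100 = 96$)
$G{\left(B \right)} = 6 + B^{2} - 2 B$
$t{\left(k \right)} = 97$ ($t{\left(k \right)} = -8 + \left(6 + \left(-9\right)^{2} - -18\right) = -8 + \left(6 + 81 + 18\right) = -8 + 105 = 97$)
$t{\left(-163 \right)} + W{\left(D{\left(14,\left(-2 + 2\right) \left(-2\right) \right)} \right)} = 97 + 96 = 193$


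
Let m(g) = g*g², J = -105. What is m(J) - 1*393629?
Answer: -1551254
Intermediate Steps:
m(g) = g³
m(J) - 1*393629 = (-105)³ - 1*393629 = -1157625 - 393629 = -1551254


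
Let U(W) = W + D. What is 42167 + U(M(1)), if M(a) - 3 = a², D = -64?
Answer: 42107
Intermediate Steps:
M(a) = 3 + a²
U(W) = -64 + W (U(W) = W - 64 = -64 + W)
42167 + U(M(1)) = 42167 + (-64 + (3 + 1²)) = 42167 + (-64 + (3 + 1)) = 42167 + (-64 + 4) = 42167 - 60 = 42107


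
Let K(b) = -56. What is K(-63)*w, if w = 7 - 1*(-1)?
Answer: -448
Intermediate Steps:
w = 8 (w = 7 + 1 = 8)
K(-63)*w = -56*8 = -448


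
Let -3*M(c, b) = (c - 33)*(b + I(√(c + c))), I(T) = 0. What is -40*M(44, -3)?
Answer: -440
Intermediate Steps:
M(c, b) = -b*(-33 + c)/3 (M(c, b) = -(c - 33)*(b + 0)/3 = -(-33 + c)*b/3 = -b*(-33 + c)/3)
-40*M(44, -3) = -40*(-3)*(33 - 1*44)/3 = -40*(-3)*(33 - 44)/3 = -40*(-3)*(-11)/3 = -40*11 = -440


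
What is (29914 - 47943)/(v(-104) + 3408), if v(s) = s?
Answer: -18029/3304 ≈ -5.4567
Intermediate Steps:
(29914 - 47943)/(v(-104) + 3408) = (29914 - 47943)/(-104 + 3408) = -18029/3304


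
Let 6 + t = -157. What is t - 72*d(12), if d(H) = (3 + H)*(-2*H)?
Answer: 25757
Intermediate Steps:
t = -163 (t = -6 - 157 = -163)
d(H) = -2*H*(3 + H)
t - 72*d(12) = -163 - (-144)*12*(3 + 12) = -163 - (-144)*12*15 = -163 - 72*(-360) = -163 + 25920 = 25757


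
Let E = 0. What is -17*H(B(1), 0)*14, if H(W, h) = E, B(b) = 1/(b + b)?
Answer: 0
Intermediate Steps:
B(b) = 1/(2*b)
H(W, h) = 0
-17*H(B(1), 0)*14 = -17*0*14 = 0*14 = 0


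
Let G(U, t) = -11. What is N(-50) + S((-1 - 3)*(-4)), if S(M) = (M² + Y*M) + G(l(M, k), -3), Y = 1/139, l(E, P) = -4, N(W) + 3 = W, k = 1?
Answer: 26704/139 ≈ 192.11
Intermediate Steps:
N(W) = -3 + W
Y = 1/139 ≈ 0.0071942
S(M) = -11 + M² + M/139 (S(M) = (M² + M/139) - 11 = -11 + M² + M/139)
N(-50) + S((-1 - 3)*(-4)) = (-3 - 50) + (-11 + ((-1 - 3)*(-4))² + ((-1 - 3)*(-4))/139) = -53 + (-11 + (-4*(-4))² + (-4*(-4))/139) = -53 + (-11 + 16² + (1/139)*16) = -53 + (-11 + 256 + 16/139) = -53 + 34071/139 = 26704/139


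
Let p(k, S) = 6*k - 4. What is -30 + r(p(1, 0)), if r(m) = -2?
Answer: -32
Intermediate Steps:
p(k, S) = -4 + 6*k
-30 + r(p(1, 0)) = -30 - 2 = -32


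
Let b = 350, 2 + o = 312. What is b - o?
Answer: 40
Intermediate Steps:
o = 310 (o = -2 + 312 = 310)
b - o = 350 - 1*310 = 350 - 310 = 40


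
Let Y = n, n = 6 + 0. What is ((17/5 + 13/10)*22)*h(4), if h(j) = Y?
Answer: 3102/5 ≈ 620.40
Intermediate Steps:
n = 6
Y = 6
h(j) = 6
((17/5 + 13/10)*22)*h(4) = ((17/5 + 13/10)*22)*6 = ((47/10)*22)*6 = (517/5)*6 = 3102/5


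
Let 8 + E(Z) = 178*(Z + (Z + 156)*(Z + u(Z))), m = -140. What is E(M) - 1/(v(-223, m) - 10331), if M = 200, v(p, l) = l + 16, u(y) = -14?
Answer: 123599428201/10455 ≈ 1.1822e+7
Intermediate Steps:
v(p, l) = 16 + l
E(Z) = -8 + 178*Z + 178*(-14 + Z)*(156 + Z) (E(Z) = -8 + 178*(Z + (Z + 156)*(Z - 14)) = -8 + 178*(Z + (156 + Z)*(-14 + Z)) = -8 + 178*(Z + (-14 + Z)*(156 + Z)) = -8 + (178*Z + 178*(-14 + Z)*(156 + Z)) = -8 + 178*Z + 178*(-14 + Z)*(156 + Z))
E(M) - 1/(v(-223, m) - 10331) = (-388760 + 178*200² + 25454*200) - 1/((16 - 140) - 10331) = (-388760 + 178*40000 + 5090800) - 1/(-124 - 10331) = (-388760 + 7120000 + 5090800) - 1/(-10455) = 11822040 - 1*(-1/10455) = 11822040 + 1/10455 = 123599428201/10455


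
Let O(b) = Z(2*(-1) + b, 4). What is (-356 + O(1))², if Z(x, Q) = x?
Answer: 127449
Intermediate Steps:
O(b) = -2 + b (O(b) = 2*(-1) + b = -2 + b)
(-356 + O(1))² = (-356 + (-2 + 1))² = (-356 - 1)² = (-357)² = 127449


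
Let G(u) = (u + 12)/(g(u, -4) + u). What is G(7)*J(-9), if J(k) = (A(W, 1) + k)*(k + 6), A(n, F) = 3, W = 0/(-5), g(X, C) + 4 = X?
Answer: 171/5 ≈ 34.200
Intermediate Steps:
g(X, C) = -4 + X
W = 0 (W = 0*(-⅕) = 0)
J(k) = (3 + k)*(6 + k) (J(k) = (3 + k)*(k + 6) = (3 + k)*(6 + k))
G(u) = (12 + u)/(-4 + 2*u) (G(u) = (u + 12)/((-4 + u) + u) = (12 + u)/(-4 + 2*u))
G(7)*J(-9) = ((12 + 7)/(2*(-2 + 7)))*(18 + (-9)² + 9*(-9)) = ((½)*19/5)*(18 + 81 - 81) = ((½)*(⅕)*19)*18 = (19/10)*18 = 171/5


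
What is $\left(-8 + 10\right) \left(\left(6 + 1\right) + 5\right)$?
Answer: $24$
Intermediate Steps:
$\left(-8 + 10\right) \left(\left(6 + 1\right) + 5\right) = 2 \left(7 + 5\right) = 2 \cdot 12 = 24$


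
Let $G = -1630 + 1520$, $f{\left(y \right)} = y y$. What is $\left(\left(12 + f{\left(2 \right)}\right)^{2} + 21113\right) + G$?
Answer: $21259$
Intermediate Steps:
$f{\left(y \right)} = y^{2}$
$G = -110$
$\left(\left(12 + f{\left(2 \right)}\right)^{2} + 21113\right) + G = \left(\left(12 + 2^{2}\right)^{2} + 21113\right) - 110 = \left(\left(12 + 4\right)^{2} + 21113\right) - 110 = \left(16^{2} + 21113\right) - 110 = \left(256 + 21113\right) - 110 = 21369 - 110 = 21259$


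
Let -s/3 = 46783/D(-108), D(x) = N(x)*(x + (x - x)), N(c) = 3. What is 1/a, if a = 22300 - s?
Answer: 108/2361617 ≈ 4.5731e-5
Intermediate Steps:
D(x) = 3*x (D(x) = 3*(x + (x - x)) = 3*(x + 0) = 3*x)
s = 46783/108 (s = -140349/(3*(-108)) = -140349/(-324) = -140349*(-1)/324 = -3*(-46783/324) = 46783/108 ≈ 433.18)
a = 2361617/108 (a = 22300 - 1*46783/108 = 22300 - 46783/108 = 2361617/108 ≈ 21867.)
1/a = 1/(2361617/108) = 108/2361617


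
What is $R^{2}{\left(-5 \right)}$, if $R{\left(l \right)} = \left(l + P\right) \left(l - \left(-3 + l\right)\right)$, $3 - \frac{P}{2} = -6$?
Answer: $1521$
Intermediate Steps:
$P = 18$ ($P = 6 - -12 = 6 + 12 = 18$)
$R{\left(l \right)} = 54 + 3 l$ ($R{\left(l \right)} = \left(l + 18\right) \left(l - \left(-3 + l\right)\right) = \left(18 + l\right) 3 = 54 + 3 l$)
$R^{2}{\left(-5 \right)} = \left(54 + 3 \left(-5\right)\right)^{2} = \left(54 - 15\right)^{2} = 39^{2} = 1521$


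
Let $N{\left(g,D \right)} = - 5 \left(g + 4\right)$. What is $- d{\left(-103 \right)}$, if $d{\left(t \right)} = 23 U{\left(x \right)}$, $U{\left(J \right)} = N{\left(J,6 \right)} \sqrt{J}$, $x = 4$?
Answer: $1840$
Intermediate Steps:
$N{\left(g,D \right)} = -20 - 5 g$ ($N{\left(g,D \right)} = - 5 \left(4 + g\right) = -20 - 5 g$)
$U{\left(J \right)} = \sqrt{J} \left(-20 - 5 J\right)$ ($U{\left(J \right)} = \left(-20 - 5 J\right) \sqrt{J} = \sqrt{J} \left(-20 - 5 J\right)$)
$d{\left(t \right)} = -1840$ ($d{\left(t \right)} = 23 \cdot 5 \sqrt{4} \left(-4 - 4\right) = 23 \cdot 5 \cdot 2 \left(-4 - 4\right) = 23 \cdot 5 \cdot 2 \left(-8\right) = 23 \left(-80\right) = -1840$)
$- d{\left(-103 \right)} = \left(-1\right) \left(-1840\right) = 1840$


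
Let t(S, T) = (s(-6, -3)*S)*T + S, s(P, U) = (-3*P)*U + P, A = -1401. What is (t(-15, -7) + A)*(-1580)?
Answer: 12191280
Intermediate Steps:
s(P, U) = P - 3*P*U (s(P, U) = -3*P*U + P = P - 3*P*U)
t(S, T) = S - 60*S*T (t(S, T) = ((-6*(1 - 3*(-3)))*S)*T + S = ((-6*(1 + 9))*S)*T + S = ((-6*10)*S)*T + S = (-60*S)*T + S = -60*S*T + S = S - 60*S*T)
(t(-15, -7) + A)*(-1580) = (-15*(1 - 60*(-7)) - 1401)*(-1580) = (-15*(1 + 420) - 1401)*(-1580) = (-15*421 - 1401)*(-1580) = (-6315 - 1401)*(-1580) = -7716*(-1580) = 12191280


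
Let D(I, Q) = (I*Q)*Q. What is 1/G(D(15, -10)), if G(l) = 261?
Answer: 1/261 ≈ 0.0038314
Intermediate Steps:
D(I, Q) = I*Q²
1/G(D(15, -10)) = 1/261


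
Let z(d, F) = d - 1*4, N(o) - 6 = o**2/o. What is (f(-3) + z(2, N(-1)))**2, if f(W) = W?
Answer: 25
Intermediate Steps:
N(o) = 6 + o (N(o) = 6 + o**2/o = 6 + o)
z(d, F) = -4 + d (z(d, F) = d - 4 = -4 + d)
(f(-3) + z(2, N(-1)))**2 = (-3 + (-4 + 2))**2 = (-3 - 2)**2 = (-5)**2 = 25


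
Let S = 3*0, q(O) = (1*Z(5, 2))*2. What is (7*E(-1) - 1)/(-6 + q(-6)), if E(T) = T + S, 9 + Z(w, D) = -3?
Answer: 4/15 ≈ 0.26667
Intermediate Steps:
Z(w, D) = -12 (Z(w, D) = -9 - 3 = -12)
q(O) = -24 (q(O) = (1*(-12))*2 = -12*2 = -24)
S = 0
E(T) = T (E(T) = T + 0 = T)
(7*E(-1) - 1)/(-6 + q(-6)) = (7*(-1) - 1)/(-6 - 24) = (-7 - 1)/(-30) = -1/30*(-8) = 4/15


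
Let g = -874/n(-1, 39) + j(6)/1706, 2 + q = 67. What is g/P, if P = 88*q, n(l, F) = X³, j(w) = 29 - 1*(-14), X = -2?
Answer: 372847/19516640 ≈ 0.019104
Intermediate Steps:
j(w) = 43 (j(w) = 29 + 14 = 43)
q = 65 (q = -2 + 67 = 65)
n(l, F) = -8 (n(l, F) = (-2)³ = -8)
P = 5720 (P = 88*65 = 5720)
g = 372847/3412 (g = -874/(-8) + 43/1706 = -874*(-⅛) + 43*(1/1706) = 437/4 + 43/1706 = 372847/3412 ≈ 109.28)
g/P = (372847/3412)/5720 = (372847/3412)*(1/5720) = 372847/19516640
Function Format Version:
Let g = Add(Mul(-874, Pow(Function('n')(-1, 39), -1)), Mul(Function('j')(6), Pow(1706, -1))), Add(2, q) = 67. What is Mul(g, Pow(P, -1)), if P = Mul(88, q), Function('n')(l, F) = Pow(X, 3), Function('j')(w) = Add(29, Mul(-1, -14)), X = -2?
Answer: Rational(372847, 19516640) ≈ 0.019104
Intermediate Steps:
Function('j')(w) = 43 (Function('j')(w) = Add(29, 14) = 43)
q = 65 (q = Add(-2, 67) = 65)
Function('n')(l, F) = -8 (Function('n')(l, F) = Pow(-2, 3) = -8)
P = 5720 (P = Mul(88, 65) = 5720)
g = Rational(372847, 3412) (g = Add(Mul(-874, Pow(-8, -1)), Mul(43, Pow(1706, -1))) = Add(Mul(-874, Rational(-1, 8)), Mul(43, Rational(1, 1706))) = Add(Rational(437, 4), Rational(43, 1706)) = Rational(372847, 3412) ≈ 109.28)
Mul(g, Pow(P, -1)) = Mul(Rational(372847, 3412), Pow(5720, -1)) = Mul(Rational(372847, 3412), Rational(1, 5720)) = Rational(372847, 19516640)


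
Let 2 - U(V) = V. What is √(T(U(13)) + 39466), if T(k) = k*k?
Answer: √39587 ≈ 198.96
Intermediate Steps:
U(V) = 2 - V
T(k) = k²
√(T(U(13)) + 39466) = √((2 - 1*13)² + 39466) = √((2 - 13)² + 39466) = √((-11)² + 39466) = √(121 + 39466) = √39587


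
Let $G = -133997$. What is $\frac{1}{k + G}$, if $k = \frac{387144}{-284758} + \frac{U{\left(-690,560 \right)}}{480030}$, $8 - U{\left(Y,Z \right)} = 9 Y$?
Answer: $- \frac{34173095685}{4579138320030214} \approx -7.4628 \cdot 10^{-6}$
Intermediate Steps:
$U{\left(Y,Z \right)} = 8 - 9 Y$
$k = - \frac{46017527269}{34173095685}$ ($k = \frac{387144}{-284758} + \frac{8 - -6210}{480030} = 387144 \left(- \frac{1}{284758}\right) + \left(8 + 6210\right) \frac{1}{480030} = - \frac{193572}{142379} + 6218 \cdot \frac{1}{480030} = - \frac{193572}{142379} + \frac{3109}{240015} = - \frac{46017527269}{34173095685} \approx -1.3466$)
$\frac{1}{k + G} = \frac{1}{- \frac{46017527269}{34173095685} - 133997} = \frac{1}{- \frac{4579138320030214}{34173095685}} = - \frac{34173095685}{4579138320030214}$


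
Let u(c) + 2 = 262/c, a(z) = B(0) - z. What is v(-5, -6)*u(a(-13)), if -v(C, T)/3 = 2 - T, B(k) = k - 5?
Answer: -738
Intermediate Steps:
B(k) = -5 + k
v(C, T) = -6 + 3*T (v(C, T) = -3*(2 - T) = -6 + 3*T)
a(z) = -5 - z (a(z) = (-5 + 0) - z = -5 - z)
u(c) = -2 + 262/c
v(-5, -6)*u(a(-13)) = (-6 + 3*(-6))*(-2 + 262/(-5 - 1*(-13))) = (-6 - 18)*(-2 + 262/(-5 + 13)) = -24*(-2 + 262/8) = -24*(-2 + 262*(⅛)) = -24*(-2 + 131/4) = -24*123/4 = -738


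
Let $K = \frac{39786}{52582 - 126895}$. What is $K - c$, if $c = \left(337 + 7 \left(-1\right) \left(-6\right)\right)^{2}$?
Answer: $- \frac{3558144473}{24771} \approx -1.4364 \cdot 10^{5}$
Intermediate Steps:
$K = - \frac{13262}{24771}$ ($K = \frac{39786}{52582 - 126895} = \frac{39786}{-74313} = 39786 \left(- \frac{1}{74313}\right) = - \frac{13262}{24771} \approx -0.53538$)
$c = 143641$ ($c = \left(337 - -42\right)^{2} = \left(337 + 42\right)^{2} = 379^{2} = 143641$)
$K - c = - \frac{13262}{24771} - 143641 = - \frac{3558144473}{24771}$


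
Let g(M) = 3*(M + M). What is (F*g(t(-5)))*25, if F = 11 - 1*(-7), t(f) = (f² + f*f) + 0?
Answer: 135000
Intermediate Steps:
t(f) = 2*f² (t(f) = (f² + f²) + 0 = 2*f² + 0 = 2*f²)
g(M) = 6*M (g(M) = 3*(2*M) = 6*M)
F = 18 (F = 11 + 7 = 18)
(F*g(t(-5)))*25 = (18*(6*(2*(-5)²)))*25 = (18*(6*(2*25)))*25 = (18*(6*50))*25 = (18*300)*25 = 5400*25 = 135000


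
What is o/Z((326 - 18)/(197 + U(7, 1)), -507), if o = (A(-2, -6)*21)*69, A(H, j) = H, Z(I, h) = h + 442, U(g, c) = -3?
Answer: 2898/65 ≈ 44.585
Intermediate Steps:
Z(I, h) = 442 + h
o = -2898 (o = -2*21*69 = -42*69 = -2898)
o/Z((326 - 18)/(197 + U(7, 1)), -507) = -2898/(442 - 507) = -2898/(-65) = -2898*(-1/65) = 2898/65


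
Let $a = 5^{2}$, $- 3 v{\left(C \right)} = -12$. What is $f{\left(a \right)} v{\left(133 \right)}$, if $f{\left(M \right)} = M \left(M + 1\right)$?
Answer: $2600$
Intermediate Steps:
$v{\left(C \right)} = 4$ ($v{\left(C \right)} = \left(- \frac{1}{3}\right) \left(-12\right) = 4$)
$a = 25$
$f{\left(M \right)} = M \left(1 + M\right)$
$f{\left(a \right)} v{\left(133 \right)} = 25 \left(1 + 25\right) 4 = 25 \cdot 26 \cdot 4 = 650 \cdot 4 = 2600$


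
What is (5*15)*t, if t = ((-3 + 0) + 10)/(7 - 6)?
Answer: 525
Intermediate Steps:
t = 7 (t = (-3 + 10)/1 = 7*1 = 7)
(5*15)*t = (5*15)*7 = 75*7 = 525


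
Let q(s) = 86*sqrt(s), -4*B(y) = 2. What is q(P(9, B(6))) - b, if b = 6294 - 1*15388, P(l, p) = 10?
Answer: 9094 + 86*sqrt(10) ≈ 9366.0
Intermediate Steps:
B(y) = -1/2 (B(y) = -1/4*2 = -1/2)
b = -9094 (b = 6294 - 15388 = -9094)
q(P(9, B(6))) - b = 86*sqrt(10) - 1*(-9094) = 86*sqrt(10) + 9094 = 9094 + 86*sqrt(10)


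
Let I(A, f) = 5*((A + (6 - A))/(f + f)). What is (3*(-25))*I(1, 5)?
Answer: -225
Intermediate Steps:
I(A, f) = 15/f (I(A, f) = 5*(6/((2*f))) = 5*(6*(1/(2*f))) = 5*(3/f) = 15/f)
(3*(-25))*I(1, 5) = (3*(-25))*(15/5) = -1125/5 = -75*3 = -225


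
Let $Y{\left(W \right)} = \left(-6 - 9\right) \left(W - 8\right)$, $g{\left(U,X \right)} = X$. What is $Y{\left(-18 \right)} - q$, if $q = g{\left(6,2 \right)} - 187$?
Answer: $575$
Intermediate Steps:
$Y{\left(W \right)} = 120 - 15 W$ ($Y{\left(W \right)} = - 15 \left(-8 + W\right) = 120 - 15 W$)
$q = -185$ ($q = 2 - 187 = -185$)
$Y{\left(-18 \right)} - q = \left(120 - -270\right) - -185 = \left(120 + 270\right) + 185 = 390 + 185 = 575$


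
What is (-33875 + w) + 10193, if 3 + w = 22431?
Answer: -1254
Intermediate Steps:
w = 22428 (w = -3 + 22431 = 22428)
(-33875 + w) + 10193 = (-33875 + 22428) + 10193 = -11447 + 10193 = -1254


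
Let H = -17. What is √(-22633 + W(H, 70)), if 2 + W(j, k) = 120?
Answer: I*√22515 ≈ 150.05*I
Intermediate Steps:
W(j, k) = 118 (W(j, k) = -2 + 120 = 118)
√(-22633 + W(H, 70)) = √(-22633 + 118) = √(-22515) = I*√22515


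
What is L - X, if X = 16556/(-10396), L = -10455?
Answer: -27168406/2599 ≈ -10453.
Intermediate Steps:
X = -4139/2599 (X = 16556*(-1/10396) = -4139/2599 ≈ -1.5925)
L - X = -10455 - 1*(-4139/2599) = -10455 + 4139/2599 = -27168406/2599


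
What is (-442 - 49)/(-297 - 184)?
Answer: 491/481 ≈ 1.0208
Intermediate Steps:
(-442 - 49)/(-297 - 184) = -491/(-481) = -491*(-1/481) = 491/481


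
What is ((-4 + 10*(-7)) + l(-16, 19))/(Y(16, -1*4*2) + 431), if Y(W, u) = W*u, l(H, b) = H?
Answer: -30/101 ≈ -0.29703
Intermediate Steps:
((-4 + 10*(-7)) + l(-16, 19))/(Y(16, -1*4*2) + 431) = ((-4 + 10*(-7)) - 16)/(16*(-1*4*2) + 431) = ((-4 - 70) - 16)/(16*(-4*2) + 431) = (-74 - 16)/(16*(-8) + 431) = -90/(-128 + 431) = -90/303 = -90*1/303 = -30/101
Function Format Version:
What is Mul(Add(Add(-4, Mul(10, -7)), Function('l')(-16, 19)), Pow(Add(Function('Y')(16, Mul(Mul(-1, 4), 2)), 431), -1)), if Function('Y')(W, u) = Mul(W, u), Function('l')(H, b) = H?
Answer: Rational(-30, 101) ≈ -0.29703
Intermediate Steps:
Mul(Add(Add(-4, Mul(10, -7)), Function('l')(-16, 19)), Pow(Add(Function('Y')(16, Mul(Mul(-1, 4), 2)), 431), -1)) = Mul(Add(Add(-4, Mul(10, -7)), -16), Pow(Add(Mul(16, Mul(Mul(-1, 4), 2)), 431), -1)) = Mul(Add(Add(-4, -70), -16), Pow(Add(Mul(16, Mul(-4, 2)), 431), -1)) = Mul(Add(-74, -16), Pow(Add(Mul(16, -8), 431), -1)) = Mul(-90, Pow(Add(-128, 431), -1)) = Mul(-90, Pow(303, -1)) = Mul(-90, Rational(1, 303)) = Rational(-30, 101)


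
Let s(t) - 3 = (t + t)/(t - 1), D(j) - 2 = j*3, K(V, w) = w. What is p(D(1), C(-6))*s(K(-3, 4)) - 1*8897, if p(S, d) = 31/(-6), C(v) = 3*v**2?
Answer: -160673/18 ≈ -8926.3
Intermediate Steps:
D(j) = 2 + 3*j (D(j) = 2 + j*3 = 2 + 3*j)
p(S, d) = -31/6 (p(S, d) = 31*(-1/6) = -31/6)
s(t) = 3 + 2*t/(-1 + t) (s(t) = 3 + (t + t)/(t - 1) = 3 + (2*t)/(-1 + t) = 3 + 2*t/(-1 + t))
p(D(1), C(-6))*s(K(-3, 4)) - 1*8897 = -31*(-3 + 5*4)/(6*(-1 + 4)) - 1*8897 = -31*(-3 + 20)/(6*3) - 8897 = -31*17/18 - 8897 = -31/6*17/3 - 8897 = -527/18 - 8897 = -160673/18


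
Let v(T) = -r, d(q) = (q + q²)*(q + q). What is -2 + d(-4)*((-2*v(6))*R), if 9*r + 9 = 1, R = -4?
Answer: -2054/3 ≈ -684.67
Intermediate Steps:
r = -8/9 (r = -1 + (⅑)*1 = -1 + ⅑ = -8/9 ≈ -0.88889)
d(q) = 2*q*(q + q²) (d(q) = (q + q²)*(2*q) = 2*q*(q + q²))
v(T) = 8/9 (v(T) = -1*(-8/9) = 8/9)
-2 + d(-4)*((-2*v(6))*R) = -2 + (2*(-4)²*(1 - 4))*(-2*8/9*(-4)) = -2 + (2*16*(-3))*(-16/9*(-4)) = -2 - 96*64/9 = -2 - 2048/3 = -2054/3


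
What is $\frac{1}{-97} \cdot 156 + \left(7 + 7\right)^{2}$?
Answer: $\frac{18856}{97} \approx 194.39$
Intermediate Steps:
$\frac{1}{-97} \cdot 156 + \left(7 + 7\right)^{2} = \left(- \frac{1}{97}\right) 156 + 14^{2} = - \frac{156}{97} + 196 = \frac{18856}{97}$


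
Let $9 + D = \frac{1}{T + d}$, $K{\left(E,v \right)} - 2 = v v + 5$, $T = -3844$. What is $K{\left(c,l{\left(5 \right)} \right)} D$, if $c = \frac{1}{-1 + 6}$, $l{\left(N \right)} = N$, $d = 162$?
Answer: $- \frac{530224}{1841} \approx -288.01$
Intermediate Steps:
$c = \frac{1}{5} \approx 0.2$
$K{\left(E,v \right)} = 7 + v^{2}$ ($K{\left(E,v \right)} = 2 + \left(v v + 5\right) = 2 + \left(v^{2} + 5\right) = 2 + \left(5 + v^{2}\right) = 7 + v^{2}$)
$D = - \frac{33139}{3682}$ ($D = -9 + \frac{1}{-3844 + 162} = -9 + \frac{1}{-3682} = -9 - \frac{1}{3682} = - \frac{33139}{3682} \approx -9.0003$)
$K{\left(c,l{\left(5 \right)} \right)} D = \left(7 + 5^{2}\right) \left(- \frac{33139}{3682}\right) = \left(7 + 25\right) \left(- \frac{33139}{3682}\right) = 32 \left(- \frac{33139}{3682}\right) = - \frac{530224}{1841}$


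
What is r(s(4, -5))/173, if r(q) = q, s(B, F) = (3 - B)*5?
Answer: -5/173 ≈ -0.028902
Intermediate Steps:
s(B, F) = 15 - 5*B
r(s(4, -5))/173 = (15 - 5*4)/173 = (15 - 20)*(1/173) = -5*1/173 = -5/173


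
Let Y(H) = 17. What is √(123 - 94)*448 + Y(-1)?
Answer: 17 + 448*√29 ≈ 2429.6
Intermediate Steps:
√(123 - 94)*448 + Y(-1) = √(123 - 94)*448 + 17 = √29*448 + 17 = 448*√29 + 17 = 17 + 448*√29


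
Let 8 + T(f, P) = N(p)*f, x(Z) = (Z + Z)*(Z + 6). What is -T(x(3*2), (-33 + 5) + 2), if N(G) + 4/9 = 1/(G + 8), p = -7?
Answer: -72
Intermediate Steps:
x(Z) = 2*Z*(6 + Z) (x(Z) = (2*Z)*(6 + Z) = 2*Z*(6 + Z))
N(G) = -4/9 + 1/(8 + G) (N(G) = -4/9 + 1/(G + 8) = -4/9 + 1/(8 + G))
T(f, P) = -8 + 5*f/9 (T(f, P) = -8 + ((-23 - 4*(-7))/(9*(8 - 7)))*f = -8 + ((⅑)*(-23 + 28)/1)*f = -8 + ((⅑)*1*5)*f = -8 + 5*f/9)
-T(x(3*2), (-33 + 5) + 2) = -(-8 + 5*(2*(3*2)*(6 + 3*2))/9) = -(-8 + 5*(2*6*(6 + 6))/9) = -(-8 + 5*(2*6*12)/9) = -(-8 + (5/9)*144) = -(-8 + 80) = -1*72 = -72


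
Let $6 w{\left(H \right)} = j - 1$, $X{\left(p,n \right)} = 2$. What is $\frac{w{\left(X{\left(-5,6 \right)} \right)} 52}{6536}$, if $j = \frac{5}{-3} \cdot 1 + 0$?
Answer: $- \frac{26}{7353} \approx -0.003536$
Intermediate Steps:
$j = - \frac{5}{3}$ ($j = 5 \left(- \frac{1}{3}\right) 1 + 0 = \left(- \frac{5}{3}\right) 1 + 0 = - \frac{5}{3} + 0 = - \frac{5}{3} \approx -1.6667$)
$w{\left(H \right)} = - \frac{4}{9}$ ($w{\left(H \right)} = \frac{- \frac{5}{3} - 1}{6} = \frac{1}{6} \left(- \frac{8}{3}\right) = - \frac{4}{9}$)
$\frac{w{\left(X{\left(-5,6 \right)} \right)} 52}{6536} = \frac{\left(- \frac{4}{9}\right) 52}{6536} = \left(- \frac{208}{9}\right) \frac{1}{6536} = - \frac{26}{7353}$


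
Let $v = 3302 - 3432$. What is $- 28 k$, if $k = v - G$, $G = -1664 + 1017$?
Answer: $-14476$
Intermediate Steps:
$v = -130$
$G = -647$
$k = 517$ ($k = -130 - -647 = -130 + 647 = 517$)
$- 28 k = \left(-28\right) 517 = -14476$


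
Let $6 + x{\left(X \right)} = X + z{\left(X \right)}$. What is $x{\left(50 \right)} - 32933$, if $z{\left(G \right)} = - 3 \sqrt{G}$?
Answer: $-32889 - 15 \sqrt{2} \approx -32910.0$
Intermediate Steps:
$x{\left(X \right)} = -6 + X - 3 \sqrt{X}$ ($x{\left(X \right)} = -6 - \left(- X + 3 \sqrt{X}\right) = -6 + X - 3 \sqrt{X}$)
$x{\left(50 \right)} - 32933 = \left(-6 + 50 - 3 \sqrt{50}\right) - 32933 = \left(-6 + 50 - 3 \cdot 5 \sqrt{2}\right) - 32933 = \left(-6 + 50 - 15 \sqrt{2}\right) - 32933 = \left(44 - 15 \sqrt{2}\right) - 32933 = -32889 - 15 \sqrt{2}$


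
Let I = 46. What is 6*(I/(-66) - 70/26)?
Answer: -2908/143 ≈ -20.336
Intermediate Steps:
6*(I/(-66) - 70/26) = 6*(46/(-66) - 70/26) = 6*(46*(-1/66) - 70*1/26) = 6*(-23/33 - 35/13) = 6*(-1454/429) = -2908/143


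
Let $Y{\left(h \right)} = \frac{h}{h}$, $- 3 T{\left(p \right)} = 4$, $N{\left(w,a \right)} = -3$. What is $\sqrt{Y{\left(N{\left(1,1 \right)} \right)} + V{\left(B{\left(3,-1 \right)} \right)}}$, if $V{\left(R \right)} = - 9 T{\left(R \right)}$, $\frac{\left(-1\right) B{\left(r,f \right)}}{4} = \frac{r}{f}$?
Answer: $\sqrt{13} \approx 3.6056$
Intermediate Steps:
$T{\left(p \right)} = - \frac{4}{3}$ ($T{\left(p \right)} = \left(- \frac{1}{3}\right) 4 = - \frac{4}{3}$)
$B{\left(r,f \right)} = - \frac{4 r}{f}$ ($B{\left(r,f \right)} = - 4 \frac{r}{f} = - \frac{4 r}{f}$)
$Y{\left(h \right)} = 1$
$V{\left(R \right)} = 12$ ($V{\left(R \right)} = \left(-9\right) \left(- \frac{4}{3}\right) = 12$)
$\sqrt{Y{\left(N{\left(1,1 \right)} \right)} + V{\left(B{\left(3,-1 \right)} \right)}} = \sqrt{1 + 12} = \sqrt{13}$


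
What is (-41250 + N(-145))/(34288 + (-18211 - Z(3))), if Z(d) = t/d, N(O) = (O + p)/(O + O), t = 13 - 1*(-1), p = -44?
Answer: -35886933/13982930 ≈ -2.5665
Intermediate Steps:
t = 14 (t = 13 + 1 = 14)
N(O) = (-44 + O)/(2*O) (N(O) = (O - 44)/(O + O) = (-44 + O)/((2*O)) = (-44 + O)*(1/(2*O)) = (-44 + O)/(2*O))
Z(d) = 14/d
(-41250 + N(-145))/(34288 + (-18211 - Z(3))) = (-41250 + (½)*(-44 - 145)/(-145))/(34288 + (-18211 - 14/3)) = (-41250 + (½)*(-1/145)*(-189))/(34288 + (-18211 - 14/3)) = (-41250 + 189/290)/(34288 + (-18211 - 1*14/3)) = -11962311/(290*(34288 + (-18211 - 14/3))) = -11962311/(290*(34288 - 54647/3)) = -11962311/(290*48217/3) = -11962311/290*3/48217 = -35886933/13982930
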